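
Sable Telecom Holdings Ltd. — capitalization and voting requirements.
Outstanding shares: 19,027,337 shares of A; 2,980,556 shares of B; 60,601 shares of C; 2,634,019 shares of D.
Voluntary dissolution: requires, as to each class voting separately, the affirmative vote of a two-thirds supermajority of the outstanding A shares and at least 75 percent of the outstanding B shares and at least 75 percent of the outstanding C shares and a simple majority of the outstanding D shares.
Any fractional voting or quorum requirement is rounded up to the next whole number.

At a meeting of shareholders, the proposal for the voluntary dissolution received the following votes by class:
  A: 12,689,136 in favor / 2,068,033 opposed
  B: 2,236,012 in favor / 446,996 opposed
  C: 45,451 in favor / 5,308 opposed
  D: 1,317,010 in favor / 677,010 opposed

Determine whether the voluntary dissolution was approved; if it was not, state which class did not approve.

A: 2/3 of 19027337 = 12684891.33, rounded up to 12684892; 12,684,892 required, 12,689,136 in favor — approved.
B: 3/4 of 2980556 = 2235417; 2,235,417 required, 2,236,012 in favor — approved.
C: 3/4 of 60601 = 45450.75, rounded up to 45451; 45,451 required, 45,451 in favor — approved.
D: a majority of 2634019 is 1317010; 1,317,010 required, 1,317,010 in favor — approved.

Approved — every class gave the required vote.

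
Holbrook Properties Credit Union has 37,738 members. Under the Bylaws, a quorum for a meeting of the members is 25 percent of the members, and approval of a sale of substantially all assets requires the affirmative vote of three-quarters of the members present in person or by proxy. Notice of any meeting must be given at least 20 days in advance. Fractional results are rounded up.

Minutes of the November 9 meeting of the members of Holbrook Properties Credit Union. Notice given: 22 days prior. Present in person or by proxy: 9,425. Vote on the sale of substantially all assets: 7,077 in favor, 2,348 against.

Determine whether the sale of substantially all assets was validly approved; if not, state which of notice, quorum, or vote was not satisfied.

Notice: 22 days given; 20 required. Satisfied.
Quorum: 25% of 37,738 = 9,434.50, rounded up to 9,435; 9,425 present. Not satisfied.
Vote: requires three-fourths of those present (9,425); 3/4 of 9425 = 7068.75, rounded up to 7069, so 7,069 needed; 7,077 in favor. Satisfied.

Invalid — quorum requirement not satisfied.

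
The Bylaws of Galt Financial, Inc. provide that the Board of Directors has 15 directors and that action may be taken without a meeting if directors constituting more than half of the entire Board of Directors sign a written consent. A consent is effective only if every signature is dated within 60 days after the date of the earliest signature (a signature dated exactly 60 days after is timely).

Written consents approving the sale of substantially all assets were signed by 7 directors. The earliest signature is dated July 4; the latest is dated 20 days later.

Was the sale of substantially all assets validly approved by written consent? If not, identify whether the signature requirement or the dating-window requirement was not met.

Not effective — insufficient signatures.

Signatures required: more than half of 15 — a majority of 15 is 8, so 8 needed; 7 signed. Insufficient.
Dating window: the latest signature is 20 days after the earliest; the limit is 60 days. Within the window.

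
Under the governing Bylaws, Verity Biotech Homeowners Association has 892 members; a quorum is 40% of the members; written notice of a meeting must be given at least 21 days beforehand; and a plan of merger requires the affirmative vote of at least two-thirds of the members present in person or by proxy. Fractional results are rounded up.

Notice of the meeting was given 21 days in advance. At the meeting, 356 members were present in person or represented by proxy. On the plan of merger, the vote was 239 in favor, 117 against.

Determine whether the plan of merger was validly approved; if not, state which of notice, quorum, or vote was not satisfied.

Notice: 21 days given; 21 required. Satisfied.
Quorum: 40% of 892 = 356.80, rounded up to 357; 356 present. Not satisfied.
Vote: requires two-thirds of those present (356); 2/3 of 356 = 237.33, rounded up to 238, so 238 needed; 239 in favor. Satisfied.

Invalid — quorum requirement not satisfied.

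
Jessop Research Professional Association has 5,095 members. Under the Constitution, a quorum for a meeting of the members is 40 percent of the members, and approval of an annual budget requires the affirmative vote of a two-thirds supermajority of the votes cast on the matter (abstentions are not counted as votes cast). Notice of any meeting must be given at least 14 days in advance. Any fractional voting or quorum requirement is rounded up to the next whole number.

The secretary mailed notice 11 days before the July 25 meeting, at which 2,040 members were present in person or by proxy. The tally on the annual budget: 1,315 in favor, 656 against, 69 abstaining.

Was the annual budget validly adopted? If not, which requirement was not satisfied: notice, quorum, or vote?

Invalid — notice requirement not satisfied.

Notice: 11 days given; 14 required. Not satisfied.
Quorum: 40% of 5,095 = 2,038; 2,040 present. Satisfied.
Vote: requires two-thirds of the votes cast (2,040 − 69 abstaining = 1,971); 2/3 of 1971 = 1314, so 1,314 needed; 1,315 in favor. Satisfied.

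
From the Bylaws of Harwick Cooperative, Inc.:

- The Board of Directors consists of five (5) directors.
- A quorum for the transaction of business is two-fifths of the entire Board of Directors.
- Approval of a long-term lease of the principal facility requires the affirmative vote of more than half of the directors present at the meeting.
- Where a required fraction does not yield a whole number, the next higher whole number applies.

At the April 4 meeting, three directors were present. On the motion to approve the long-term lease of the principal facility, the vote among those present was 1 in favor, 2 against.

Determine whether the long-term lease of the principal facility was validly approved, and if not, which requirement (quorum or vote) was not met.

Quorum: 3 present; quorum is 2. Satisfied.
Vote: the long-term lease of the principal facility requires a majority of the directors present (3). A majority of 3 is 2, so 2 affirmative votes are needed; 1 voted in favor. Not satisfied.

Invalid — vote requirement not satisfied.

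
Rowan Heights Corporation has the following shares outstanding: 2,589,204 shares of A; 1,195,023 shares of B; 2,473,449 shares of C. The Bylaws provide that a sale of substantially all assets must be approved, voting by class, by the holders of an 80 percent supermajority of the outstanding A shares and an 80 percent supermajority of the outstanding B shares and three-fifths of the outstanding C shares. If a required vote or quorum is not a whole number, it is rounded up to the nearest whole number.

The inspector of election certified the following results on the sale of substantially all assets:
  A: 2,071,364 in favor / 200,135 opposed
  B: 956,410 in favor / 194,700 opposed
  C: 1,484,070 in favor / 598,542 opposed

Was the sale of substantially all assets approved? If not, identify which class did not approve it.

Approved — every class gave the required vote.

A: 4/5 of 2589204 = 2071363.20, rounded up to 2071364; 2,071,364 required, 2,071,364 in favor — approved.
B: 4/5 of 1195023 = 956018.40, rounded up to 956019; 956,019 required, 956,410 in favor — approved.
C: 3/5 of 2473449 = 1484069.40, rounded up to 1484070; 1,484,070 required, 1,484,070 in favor — approved.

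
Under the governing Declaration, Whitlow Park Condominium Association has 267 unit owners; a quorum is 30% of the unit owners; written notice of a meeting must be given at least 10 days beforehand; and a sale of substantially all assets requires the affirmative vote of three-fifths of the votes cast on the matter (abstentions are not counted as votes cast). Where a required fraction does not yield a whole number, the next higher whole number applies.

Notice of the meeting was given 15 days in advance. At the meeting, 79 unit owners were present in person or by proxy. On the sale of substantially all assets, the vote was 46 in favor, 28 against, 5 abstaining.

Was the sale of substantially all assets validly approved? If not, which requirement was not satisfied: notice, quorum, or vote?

Invalid — quorum requirement not satisfied.

Notice: 15 days given; 10 required. Satisfied.
Quorum: 30% of 267 = 80.10, rounded up to 81; 79 present. Not satisfied.
Vote: requires three-fifths of the votes cast (79 − 5 abstaining = 74); 3/5 of 74 = 44.40, rounded up to 45, so 45 needed; 46 in favor. Satisfied.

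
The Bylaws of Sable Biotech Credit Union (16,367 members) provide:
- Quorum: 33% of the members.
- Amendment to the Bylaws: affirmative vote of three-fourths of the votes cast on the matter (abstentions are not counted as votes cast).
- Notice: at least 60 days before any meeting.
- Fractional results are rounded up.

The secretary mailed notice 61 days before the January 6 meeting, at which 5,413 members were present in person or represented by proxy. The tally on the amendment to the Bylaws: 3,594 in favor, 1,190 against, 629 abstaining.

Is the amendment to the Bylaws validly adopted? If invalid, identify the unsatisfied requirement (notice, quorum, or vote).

Notice: 61 days given; 60 required. Satisfied.
Quorum: 33% of 16,367 = 5,401.11, rounded up to 5,402; 5,413 present. Satisfied.
Vote: requires three-fourths of the votes cast (5,413 − 629 abstaining = 4,784); 3/4 of 4784 = 3588, so 3,588 needed; 3,594 in favor. Satisfied.

Valid — all requirements satisfied.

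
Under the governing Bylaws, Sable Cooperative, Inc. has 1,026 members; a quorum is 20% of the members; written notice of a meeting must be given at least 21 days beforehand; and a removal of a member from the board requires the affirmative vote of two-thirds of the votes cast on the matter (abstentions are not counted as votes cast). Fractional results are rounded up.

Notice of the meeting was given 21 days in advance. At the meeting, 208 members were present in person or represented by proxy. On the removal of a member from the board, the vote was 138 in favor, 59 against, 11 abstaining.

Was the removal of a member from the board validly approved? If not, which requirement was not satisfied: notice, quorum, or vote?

Notice: 21 days given; 21 required. Satisfied.
Quorum: 20% of 1,026 = 205.20, rounded up to 206; 208 present. Satisfied.
Vote: requires two-thirds of the votes cast (208 − 11 abstaining = 197); 2/3 of 197 = 131.33, rounded up to 132, so 132 needed; 138 in favor. Satisfied.

Valid — all requirements satisfied.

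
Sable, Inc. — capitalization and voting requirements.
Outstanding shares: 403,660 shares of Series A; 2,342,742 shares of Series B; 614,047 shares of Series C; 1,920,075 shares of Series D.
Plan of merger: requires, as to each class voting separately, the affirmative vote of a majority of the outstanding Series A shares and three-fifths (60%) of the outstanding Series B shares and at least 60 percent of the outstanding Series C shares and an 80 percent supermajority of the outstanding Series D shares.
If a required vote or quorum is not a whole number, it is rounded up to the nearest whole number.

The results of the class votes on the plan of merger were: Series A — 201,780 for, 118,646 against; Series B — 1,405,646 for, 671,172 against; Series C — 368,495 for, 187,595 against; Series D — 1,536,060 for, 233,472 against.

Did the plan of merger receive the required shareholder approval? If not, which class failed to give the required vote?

Series A: a majority of 403660 is 201831; 201,831 required, 201,780 in favor — not approved.
Series B: 3/5 of 2342742 = 1405645.20, rounded up to 1405646; 1,405,646 required, 1,405,646 in favor — approved.
Series C: 3/5 of 614047 = 368428.20, rounded up to 368429; 368,429 required, 368,495 in favor — approved.
Series D: 4/5 of 1920075 = 1536060; 1,536,060 required, 1,536,060 in favor — approved.

Not approved — the Series A shares did not give the required vote.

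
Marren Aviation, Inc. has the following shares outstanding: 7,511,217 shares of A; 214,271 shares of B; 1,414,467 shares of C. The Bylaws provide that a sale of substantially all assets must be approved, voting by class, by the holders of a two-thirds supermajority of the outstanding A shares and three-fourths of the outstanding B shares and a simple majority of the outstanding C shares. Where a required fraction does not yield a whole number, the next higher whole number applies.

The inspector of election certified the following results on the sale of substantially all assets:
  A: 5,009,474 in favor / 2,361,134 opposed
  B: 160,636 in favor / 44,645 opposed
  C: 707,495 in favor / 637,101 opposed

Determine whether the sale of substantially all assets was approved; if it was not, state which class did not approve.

Not approved — the B shares did not give the required vote.

A: 2/3 of 7511217 = 5007478; 5,007,478 required, 5,009,474 in favor — approved.
B: 3/4 of 214271 = 160703.25, rounded up to 160704; 160,704 required, 160,636 in favor — not approved.
C: a majority of 1414467 is 707234; 707,234 required, 707,495 in favor — approved.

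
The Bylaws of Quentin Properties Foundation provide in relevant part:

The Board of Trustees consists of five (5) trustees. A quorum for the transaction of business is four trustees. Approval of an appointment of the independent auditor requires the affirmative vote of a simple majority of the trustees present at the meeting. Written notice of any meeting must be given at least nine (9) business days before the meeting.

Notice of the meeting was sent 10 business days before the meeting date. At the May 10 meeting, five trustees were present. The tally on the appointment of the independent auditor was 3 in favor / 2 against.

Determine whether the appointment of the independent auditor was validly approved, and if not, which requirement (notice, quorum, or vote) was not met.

Notice: 10 business days given; 9 required (10 ≥ 9). Satisfied.
Quorum: 5 present; quorum is 4. Satisfied.
Vote: the appointment of the independent auditor requires a majority of the trustees present (5). A majority of 5 is 3, so 3 affirmative votes are needed; 3 voted in favor. Satisfied.

Valid — all requirements satisfied.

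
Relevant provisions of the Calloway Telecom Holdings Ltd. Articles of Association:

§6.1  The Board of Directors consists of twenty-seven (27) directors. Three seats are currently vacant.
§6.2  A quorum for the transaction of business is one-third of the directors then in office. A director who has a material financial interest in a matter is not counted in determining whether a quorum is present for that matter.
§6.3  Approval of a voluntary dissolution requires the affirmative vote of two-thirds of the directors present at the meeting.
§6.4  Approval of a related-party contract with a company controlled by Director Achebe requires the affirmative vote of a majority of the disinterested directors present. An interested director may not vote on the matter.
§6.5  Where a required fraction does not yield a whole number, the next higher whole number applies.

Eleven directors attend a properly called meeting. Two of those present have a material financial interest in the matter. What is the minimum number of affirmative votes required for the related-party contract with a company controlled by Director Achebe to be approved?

5

The related-party contract with a company controlled by Director Achebe requires a majority of the disinterested directors present (11 − 2 = 9).
A majority of 9 is 5.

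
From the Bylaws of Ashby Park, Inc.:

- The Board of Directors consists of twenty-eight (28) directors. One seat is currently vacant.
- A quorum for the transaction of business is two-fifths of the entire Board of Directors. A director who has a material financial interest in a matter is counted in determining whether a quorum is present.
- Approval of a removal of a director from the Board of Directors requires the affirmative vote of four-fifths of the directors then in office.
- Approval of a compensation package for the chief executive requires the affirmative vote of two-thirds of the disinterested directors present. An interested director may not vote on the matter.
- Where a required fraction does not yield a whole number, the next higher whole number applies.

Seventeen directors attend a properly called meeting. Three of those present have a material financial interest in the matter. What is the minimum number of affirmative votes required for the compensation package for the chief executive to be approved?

10

The compensation package for the chief executive requires two-thirds of the disinterested directors present (17 − 3 = 14).
2/3 of 14 = 9.33, rounded up to 10.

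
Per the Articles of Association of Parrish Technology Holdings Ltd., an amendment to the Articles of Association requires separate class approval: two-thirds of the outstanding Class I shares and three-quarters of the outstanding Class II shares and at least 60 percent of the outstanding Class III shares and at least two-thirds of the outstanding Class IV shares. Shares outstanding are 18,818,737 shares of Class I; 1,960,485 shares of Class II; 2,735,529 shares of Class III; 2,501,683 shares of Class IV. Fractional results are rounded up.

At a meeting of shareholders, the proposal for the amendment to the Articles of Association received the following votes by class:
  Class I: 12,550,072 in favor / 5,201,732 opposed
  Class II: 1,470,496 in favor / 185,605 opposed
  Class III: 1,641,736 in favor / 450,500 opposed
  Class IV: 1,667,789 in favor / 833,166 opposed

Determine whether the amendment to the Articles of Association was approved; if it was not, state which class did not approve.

Approved — every class gave the required vote.

Class I: 2/3 of 18818737 = 12545824.67, rounded up to 12545825; 12,545,825 required, 12,550,072 in favor — approved.
Class II: 3/4 of 1960485 = 1470363.75, rounded up to 1470364; 1,470,364 required, 1,470,496 in favor — approved.
Class III: 3/5 of 2735529 = 1641317.40, rounded up to 1641318; 1,641,318 required, 1,641,736 in favor — approved.
Class IV: 2/3 of 2501683 = 1667788.67, rounded up to 1667789; 1,667,789 required, 1,667,789 in favor — approved.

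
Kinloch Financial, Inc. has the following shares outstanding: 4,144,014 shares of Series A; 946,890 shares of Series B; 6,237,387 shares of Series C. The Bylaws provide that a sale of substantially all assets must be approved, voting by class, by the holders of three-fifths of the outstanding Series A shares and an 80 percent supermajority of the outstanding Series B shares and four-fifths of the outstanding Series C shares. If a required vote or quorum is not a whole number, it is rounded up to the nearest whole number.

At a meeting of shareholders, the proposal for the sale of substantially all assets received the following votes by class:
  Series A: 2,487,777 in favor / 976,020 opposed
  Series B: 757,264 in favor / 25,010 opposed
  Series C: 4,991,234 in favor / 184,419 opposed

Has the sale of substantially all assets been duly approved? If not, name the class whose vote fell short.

Not approved — the Series B shares did not give the required vote.

Series A: 3/5 of 4144014 = 2486408.40, rounded up to 2486409; 2,486,409 required, 2,487,777 in favor — approved.
Series B: 4/5 of 946890 = 757512; 757,512 required, 757,264 in favor — not approved.
Series C: 4/5 of 6237387 = 4989909.60, rounded up to 4989910; 4,989,910 required, 4,991,234 in favor — approved.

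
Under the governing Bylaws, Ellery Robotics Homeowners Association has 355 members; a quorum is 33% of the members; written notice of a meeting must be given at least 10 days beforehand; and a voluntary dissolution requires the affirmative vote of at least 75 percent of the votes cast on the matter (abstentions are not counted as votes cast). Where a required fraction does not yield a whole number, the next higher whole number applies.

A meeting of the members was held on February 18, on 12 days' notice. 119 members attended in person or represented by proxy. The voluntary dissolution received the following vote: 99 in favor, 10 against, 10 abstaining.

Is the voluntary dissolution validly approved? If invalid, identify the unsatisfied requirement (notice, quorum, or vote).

Notice: 12 days given; 10 required. Satisfied.
Quorum: 33% of 355 = 117.15, rounded up to 118; 119 present. Satisfied.
Vote: requires three-fourths of the votes cast (119 − 10 abstaining = 109); 3/4 of 109 = 81.75, rounded up to 82, so 82 needed; 99 in favor. Satisfied.

Valid — all requirements satisfied.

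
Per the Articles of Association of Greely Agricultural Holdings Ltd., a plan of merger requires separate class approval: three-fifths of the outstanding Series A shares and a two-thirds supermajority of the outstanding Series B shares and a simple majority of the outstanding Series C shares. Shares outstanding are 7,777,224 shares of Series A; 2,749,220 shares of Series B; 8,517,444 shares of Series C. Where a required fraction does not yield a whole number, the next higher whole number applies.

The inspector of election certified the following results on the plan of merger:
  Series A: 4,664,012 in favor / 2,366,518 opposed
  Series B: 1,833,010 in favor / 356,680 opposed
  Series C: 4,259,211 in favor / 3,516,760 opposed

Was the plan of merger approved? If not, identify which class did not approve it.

Series A: 3/5 of 7777224 = 4666334.40, rounded up to 4666335; 4,666,335 required, 4,664,012 in favor — not approved.
Series B: 2/3 of 2749220 = 1832813.33, rounded up to 1832814; 1,832,814 required, 1,833,010 in favor — approved.
Series C: a majority of 8517444 is 4258723; 4,258,723 required, 4,259,211 in favor — approved.

Not approved — the Series A shares did not give the required vote.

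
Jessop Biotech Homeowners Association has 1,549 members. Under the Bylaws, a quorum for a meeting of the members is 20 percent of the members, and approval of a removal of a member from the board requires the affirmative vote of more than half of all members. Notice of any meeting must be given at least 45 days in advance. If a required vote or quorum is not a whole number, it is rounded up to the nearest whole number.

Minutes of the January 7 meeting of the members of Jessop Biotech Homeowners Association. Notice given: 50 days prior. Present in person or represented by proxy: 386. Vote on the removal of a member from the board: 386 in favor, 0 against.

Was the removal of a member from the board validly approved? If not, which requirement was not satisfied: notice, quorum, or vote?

Notice: 50 days given; 45 required. Satisfied.
Quorum: 20% of 1,549 = 309.80, rounded up to 310; 386 present. Satisfied.
Vote: requires a majority of all members (1,549); a majority of 1549 is 775, so 775 needed; 386 in favor. Not satisfied.

Invalid — vote requirement not satisfied.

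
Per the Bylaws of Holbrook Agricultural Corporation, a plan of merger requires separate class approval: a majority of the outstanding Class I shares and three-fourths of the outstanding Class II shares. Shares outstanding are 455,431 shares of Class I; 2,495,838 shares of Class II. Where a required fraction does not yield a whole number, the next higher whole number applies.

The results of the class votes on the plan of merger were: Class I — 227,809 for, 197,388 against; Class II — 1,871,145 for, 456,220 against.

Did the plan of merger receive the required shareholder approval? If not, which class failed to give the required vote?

Not approved — the Class II shares did not give the required vote.

Class I: a majority of 455431 is 227716; 227,716 required, 227,809 in favor — approved.
Class II: 3/4 of 2495838 = 1871878.50, rounded up to 1871879; 1,871,879 required, 1,871,145 in favor — not approved.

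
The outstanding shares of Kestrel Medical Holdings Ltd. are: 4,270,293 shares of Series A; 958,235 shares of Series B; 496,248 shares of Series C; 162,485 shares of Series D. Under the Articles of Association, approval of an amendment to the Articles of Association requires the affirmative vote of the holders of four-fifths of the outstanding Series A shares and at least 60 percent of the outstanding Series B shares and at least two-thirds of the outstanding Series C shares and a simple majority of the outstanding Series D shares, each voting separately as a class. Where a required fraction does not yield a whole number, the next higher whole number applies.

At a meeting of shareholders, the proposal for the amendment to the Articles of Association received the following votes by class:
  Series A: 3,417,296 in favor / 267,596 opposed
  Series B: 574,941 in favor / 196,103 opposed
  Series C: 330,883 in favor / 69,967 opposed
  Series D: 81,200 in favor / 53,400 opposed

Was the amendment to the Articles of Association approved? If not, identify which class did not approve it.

Series A: 4/5 of 4270293 = 3416234.40, rounded up to 3416235; 3,416,235 required, 3,417,296 in favor — approved.
Series B: 3/5 of 958235 = 574941; 574,941 required, 574,941 in favor — approved.
Series C: 2/3 of 496248 = 330832; 330,832 required, 330,883 in favor — approved.
Series D: a majority of 162485 is 81243; 81,243 required, 81,200 in favor — not approved.

Not approved — the Series D shares did not give the required vote.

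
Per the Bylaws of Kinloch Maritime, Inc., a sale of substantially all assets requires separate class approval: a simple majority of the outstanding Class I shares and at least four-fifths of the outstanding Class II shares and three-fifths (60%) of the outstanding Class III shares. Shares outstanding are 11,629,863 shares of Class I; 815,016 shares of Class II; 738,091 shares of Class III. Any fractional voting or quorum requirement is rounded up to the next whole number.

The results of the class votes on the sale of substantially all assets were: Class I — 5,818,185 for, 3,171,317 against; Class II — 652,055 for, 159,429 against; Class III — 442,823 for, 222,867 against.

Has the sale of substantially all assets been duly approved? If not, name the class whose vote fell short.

Class I: a majority of 11629863 is 5814932; 5,814,932 required, 5,818,185 in favor — approved.
Class II: 4/5 of 815016 = 652012.80, rounded up to 652013; 652,013 required, 652,055 in favor — approved.
Class III: 3/5 of 738091 = 442854.60, rounded up to 442855; 442,855 required, 442,823 in favor — not approved.

Not approved — the Class III shares did not give the required vote.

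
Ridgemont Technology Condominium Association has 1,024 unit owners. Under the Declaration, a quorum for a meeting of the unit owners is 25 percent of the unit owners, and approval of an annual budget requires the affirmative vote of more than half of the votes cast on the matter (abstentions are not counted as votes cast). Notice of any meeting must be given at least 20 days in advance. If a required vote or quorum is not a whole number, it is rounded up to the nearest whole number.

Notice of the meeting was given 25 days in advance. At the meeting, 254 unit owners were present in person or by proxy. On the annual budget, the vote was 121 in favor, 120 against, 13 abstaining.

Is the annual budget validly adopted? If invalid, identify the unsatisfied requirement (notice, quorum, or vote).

Invalid — quorum requirement not satisfied.

Notice: 25 days given; 20 required. Satisfied.
Quorum: 25% of 1,024 = 256; 254 present. Not satisfied.
Vote: requires a majority of the votes cast (254 − 13 abstaining = 241); a majority of 241 is 121, so 121 needed; 121 in favor. Satisfied.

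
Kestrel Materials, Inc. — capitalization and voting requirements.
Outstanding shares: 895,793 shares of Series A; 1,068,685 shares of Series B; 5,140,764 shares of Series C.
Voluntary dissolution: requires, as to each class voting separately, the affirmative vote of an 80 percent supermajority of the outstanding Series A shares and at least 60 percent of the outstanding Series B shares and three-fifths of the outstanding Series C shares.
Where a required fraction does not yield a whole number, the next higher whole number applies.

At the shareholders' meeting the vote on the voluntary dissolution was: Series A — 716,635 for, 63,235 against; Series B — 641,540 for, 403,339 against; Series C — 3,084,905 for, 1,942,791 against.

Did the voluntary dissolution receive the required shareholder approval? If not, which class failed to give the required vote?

Approved — every class gave the required vote.

Series A: 4/5 of 895793 = 716634.40, rounded up to 716635; 716,635 required, 716,635 in favor — approved.
Series B: 3/5 of 1068685 = 641211; 641,211 required, 641,540 in favor — approved.
Series C: 3/5 of 5140764 = 3084458.40, rounded up to 3084459; 3,084,459 required, 3,084,905 in favor — approved.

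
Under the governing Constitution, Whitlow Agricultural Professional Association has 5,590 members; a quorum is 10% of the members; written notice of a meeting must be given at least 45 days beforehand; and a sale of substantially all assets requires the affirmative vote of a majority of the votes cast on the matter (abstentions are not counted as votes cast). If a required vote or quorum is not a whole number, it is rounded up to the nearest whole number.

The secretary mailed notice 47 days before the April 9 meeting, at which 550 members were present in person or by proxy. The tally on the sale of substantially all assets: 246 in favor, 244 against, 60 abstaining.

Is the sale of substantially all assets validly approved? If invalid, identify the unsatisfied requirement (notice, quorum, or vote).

Notice: 47 days given; 45 required. Satisfied.
Quorum: 10% of 5,590 = 559; 550 present. Not satisfied.
Vote: requires a majority of the votes cast (550 − 60 abstaining = 490); a majority of 490 is 246, so 246 needed; 246 in favor. Satisfied.

Invalid — quorum requirement not satisfied.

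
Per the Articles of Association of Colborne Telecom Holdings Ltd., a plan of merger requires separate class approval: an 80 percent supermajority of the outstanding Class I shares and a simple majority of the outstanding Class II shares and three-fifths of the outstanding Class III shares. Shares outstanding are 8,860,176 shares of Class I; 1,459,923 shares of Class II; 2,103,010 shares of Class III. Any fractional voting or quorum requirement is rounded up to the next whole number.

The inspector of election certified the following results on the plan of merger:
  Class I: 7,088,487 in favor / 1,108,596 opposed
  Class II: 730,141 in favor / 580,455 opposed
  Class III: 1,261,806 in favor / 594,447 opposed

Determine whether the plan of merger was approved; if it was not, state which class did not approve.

Approved — every class gave the required vote.

Class I: 4/5 of 8860176 = 7088140.80, rounded up to 7088141; 7,088,141 required, 7,088,487 in favor — approved.
Class II: a majority of 1459923 is 729962; 729,962 required, 730,141 in favor — approved.
Class III: 3/5 of 2103010 = 1261806; 1,261,806 required, 1,261,806 in favor — approved.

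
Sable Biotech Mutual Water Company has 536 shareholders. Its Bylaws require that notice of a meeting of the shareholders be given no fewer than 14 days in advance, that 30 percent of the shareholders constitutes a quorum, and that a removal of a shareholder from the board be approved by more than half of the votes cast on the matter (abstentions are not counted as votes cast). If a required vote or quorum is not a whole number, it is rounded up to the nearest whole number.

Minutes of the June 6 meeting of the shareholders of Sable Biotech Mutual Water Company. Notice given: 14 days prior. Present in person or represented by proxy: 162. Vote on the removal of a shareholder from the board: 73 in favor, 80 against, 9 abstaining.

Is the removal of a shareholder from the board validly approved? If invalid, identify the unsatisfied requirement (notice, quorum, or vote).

Notice: 14 days given; 14 required. Satisfied.
Quorum: 30% of 536 = 160.80, rounded up to 161; 162 present. Satisfied.
Vote: requires a majority of the votes cast (162 − 9 abstaining = 153); a majority of 153 is 77, so 77 needed; 73 in favor. Not satisfied.

Invalid — vote requirement not satisfied.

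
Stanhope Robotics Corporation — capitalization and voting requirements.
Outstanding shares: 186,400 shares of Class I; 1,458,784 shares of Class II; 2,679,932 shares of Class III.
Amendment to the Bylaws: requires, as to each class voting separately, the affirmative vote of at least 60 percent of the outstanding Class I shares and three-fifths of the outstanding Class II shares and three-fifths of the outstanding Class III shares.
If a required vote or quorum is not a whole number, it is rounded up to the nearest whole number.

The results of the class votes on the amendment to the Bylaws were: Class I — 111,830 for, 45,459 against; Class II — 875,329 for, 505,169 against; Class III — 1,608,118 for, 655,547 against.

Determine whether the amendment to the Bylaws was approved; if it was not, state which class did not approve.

Not approved — the Class I shares did not give the required vote.

Class I: 3/5 of 186400 = 111840; 111,840 required, 111,830 in favor — not approved.
Class II: 3/5 of 1458784 = 875270.40, rounded up to 875271; 875,271 required, 875,329 in favor — approved.
Class III: 3/5 of 2679932 = 1607959.20, rounded up to 1607960; 1,607,960 required, 1,608,118 in favor — approved.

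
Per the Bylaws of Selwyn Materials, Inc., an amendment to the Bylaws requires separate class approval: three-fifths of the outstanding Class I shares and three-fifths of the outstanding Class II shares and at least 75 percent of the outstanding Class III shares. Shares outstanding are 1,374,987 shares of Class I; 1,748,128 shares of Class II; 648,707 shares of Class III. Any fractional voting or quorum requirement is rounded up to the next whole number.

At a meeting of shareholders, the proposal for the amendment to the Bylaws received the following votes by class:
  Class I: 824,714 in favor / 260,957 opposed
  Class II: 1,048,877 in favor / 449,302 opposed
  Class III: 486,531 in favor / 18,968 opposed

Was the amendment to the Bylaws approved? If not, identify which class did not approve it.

Not approved — the Class I shares did not give the required vote.

Class I: 3/5 of 1374987 = 824992.20, rounded up to 824993; 824,993 required, 824,714 in favor — not approved.
Class II: 3/5 of 1748128 = 1048876.80, rounded up to 1048877; 1,048,877 required, 1,048,877 in favor — approved.
Class III: 3/4 of 648707 = 486530.25, rounded up to 486531; 486,531 required, 486,531 in favor — approved.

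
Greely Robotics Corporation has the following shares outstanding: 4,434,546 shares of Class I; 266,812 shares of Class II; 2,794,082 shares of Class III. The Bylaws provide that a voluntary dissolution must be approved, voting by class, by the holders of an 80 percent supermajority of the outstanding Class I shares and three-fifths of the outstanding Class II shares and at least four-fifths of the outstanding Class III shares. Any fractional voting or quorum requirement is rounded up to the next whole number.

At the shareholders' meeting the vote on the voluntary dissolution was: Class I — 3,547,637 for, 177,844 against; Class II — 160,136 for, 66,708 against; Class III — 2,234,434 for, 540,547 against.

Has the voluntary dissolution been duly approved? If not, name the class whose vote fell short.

Class I: 4/5 of 4434546 = 3547636.80, rounded up to 3547637; 3,547,637 required, 3,547,637 in favor — approved.
Class II: 3/5 of 266812 = 160087.20, rounded up to 160088; 160,088 required, 160,136 in favor — approved.
Class III: 4/5 of 2794082 = 2235265.60, rounded up to 2235266; 2,235,266 required, 2,234,434 in favor — not approved.

Not approved — the Class III shares did not give the required vote.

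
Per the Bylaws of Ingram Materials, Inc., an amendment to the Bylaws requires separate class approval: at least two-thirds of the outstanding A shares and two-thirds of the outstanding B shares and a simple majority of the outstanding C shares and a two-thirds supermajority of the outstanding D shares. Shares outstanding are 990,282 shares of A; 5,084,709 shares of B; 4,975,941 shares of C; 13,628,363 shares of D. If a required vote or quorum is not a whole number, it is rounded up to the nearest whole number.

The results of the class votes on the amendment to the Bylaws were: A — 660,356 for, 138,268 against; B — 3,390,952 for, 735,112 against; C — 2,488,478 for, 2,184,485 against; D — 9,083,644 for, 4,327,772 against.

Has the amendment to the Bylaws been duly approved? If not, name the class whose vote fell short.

A: 2/3 of 990282 = 660188; 660,188 required, 660,356 in favor — approved.
B: 2/3 of 5084709 = 3389806; 3,389,806 required, 3,390,952 in favor — approved.
C: a majority of 4975941 is 2487971; 2,487,971 required, 2,488,478 in favor — approved.
D: 2/3 of 13628363 = 9085575.33, rounded up to 9085576; 9,085,576 required, 9,083,644 in favor — not approved.

Not approved — the D shares did not give the required vote.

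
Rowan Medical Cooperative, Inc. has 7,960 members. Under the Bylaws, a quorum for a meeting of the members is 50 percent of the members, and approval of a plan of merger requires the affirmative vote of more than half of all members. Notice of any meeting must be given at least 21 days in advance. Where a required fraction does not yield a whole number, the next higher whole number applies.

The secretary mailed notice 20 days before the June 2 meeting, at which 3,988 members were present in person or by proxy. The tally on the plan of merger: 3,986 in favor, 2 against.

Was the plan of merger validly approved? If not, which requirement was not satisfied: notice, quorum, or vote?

Invalid — notice requirement not satisfied.

Notice: 20 days given; 21 required. Not satisfied.
Quorum: 50% of 7,960 = 3,980; 3,988 present. Satisfied.
Vote: requires a majority of all members (7,960); a majority of 7960 is 3981, so 3,981 needed; 3,986 in favor. Satisfied.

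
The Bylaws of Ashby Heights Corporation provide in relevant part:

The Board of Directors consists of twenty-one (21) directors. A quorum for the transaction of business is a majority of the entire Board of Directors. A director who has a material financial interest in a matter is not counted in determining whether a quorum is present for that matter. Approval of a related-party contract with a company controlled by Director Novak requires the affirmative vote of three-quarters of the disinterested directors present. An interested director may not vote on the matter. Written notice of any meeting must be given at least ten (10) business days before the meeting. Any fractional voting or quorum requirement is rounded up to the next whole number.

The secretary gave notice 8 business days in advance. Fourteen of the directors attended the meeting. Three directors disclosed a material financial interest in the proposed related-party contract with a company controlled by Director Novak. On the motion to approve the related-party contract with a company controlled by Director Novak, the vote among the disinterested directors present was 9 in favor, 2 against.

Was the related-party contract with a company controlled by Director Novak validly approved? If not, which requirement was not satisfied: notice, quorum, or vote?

Notice: 8 business days given; 10 required (8 < 10). Not satisfied.
Quorum: 14 present, but the 3 interested directors do not count, leaving 11. Quorum is 11. Satisfied.
Vote: the related-party contract with a company controlled by Director Novak requires three-fourths of the disinterested directors present (14 − 3 = 11). 3/4 of 11 = 8.25, rounded up to 9, so 9 affirmative votes are needed; 9 voted in favor. Satisfied.

Invalid — notice requirement not satisfied.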